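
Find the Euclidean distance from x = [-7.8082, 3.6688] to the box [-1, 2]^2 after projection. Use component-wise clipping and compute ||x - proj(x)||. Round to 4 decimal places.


Project each component onto [-1, 2].
clip(-7.8082) = -1.0, clip(3.6688) = 2.0
Projection = [-1.0, 2.0]
Squared diffs: [46.3516, 2.7849]
Distance = sqrt(49.1365) = 7.0097


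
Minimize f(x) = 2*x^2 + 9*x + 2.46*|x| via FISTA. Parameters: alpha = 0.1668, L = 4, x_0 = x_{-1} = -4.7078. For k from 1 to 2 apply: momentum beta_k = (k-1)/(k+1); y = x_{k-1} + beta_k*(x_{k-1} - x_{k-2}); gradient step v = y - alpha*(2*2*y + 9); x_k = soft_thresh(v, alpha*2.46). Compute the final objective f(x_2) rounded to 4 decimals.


FISTA on f(x) = 2*x^2 + 9*x + 2.46*|x|
L = 4, alpha = 0.1668
Iteration 1: beta = 0.0, y = -4.7078 + 0.0*(-4.7078 + 4.7078) = -4.7078
  grad(y) = -9.8312, v = y - alpha*grad = -3.068
  prox(v) = soft_thresh(-3.068, 0.4103) = -2.6576
Iteration 2: beta = 0.3333, y = -2.6576 + 0.3333*(-2.6576 + 4.7078) = -1.9742
  grad(y) = 1.1031, v = y - alpha*grad = -2.1582
  prox(v) = soft_thresh(-2.1582, 0.4103) = -1.7479
f(x_2) = 2*(-1.7479)^2 + 9*(-1.7479) + 2.46*|-1.7479| = -5.321


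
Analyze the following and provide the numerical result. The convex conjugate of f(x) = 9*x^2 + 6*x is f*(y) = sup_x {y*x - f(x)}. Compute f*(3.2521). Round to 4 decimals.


f*(y) = sup_x {y*x - a*x^2 - b*x} = sup_x {(y-b)*x - a*x^2}
FOC: (y - b) - 2a*x = 0 => x* = (y - b)/(2a)
x* = (3.2521 - 6)/(2*9) = -0.1527
f*(3.2521) = (y-b)^2/(4a) = (3.2521 - 6)^2/(4*9)
= 7.551/36 = 0.2097


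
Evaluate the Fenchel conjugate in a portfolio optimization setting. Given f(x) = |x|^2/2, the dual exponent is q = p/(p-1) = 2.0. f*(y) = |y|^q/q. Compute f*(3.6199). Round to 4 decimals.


The conjugate exponent q satisfies 1/p + 1/q = 1.
p = 2, so q = 2/(2 - 1) = 2.0
|y|^q = 3.6199^2.0 = 13.1037
f*(3.6199) = 13.1037 / 2.0 = 6.5518


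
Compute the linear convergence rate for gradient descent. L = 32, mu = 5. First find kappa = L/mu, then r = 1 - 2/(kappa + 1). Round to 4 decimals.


Step 1: Compute the condition number.
kappa = L/mu = 32/5 = 6.4
Step 2: Compute the convergence rate.
r = 1 - 2/(kappa + 1) = 1 - 2*mu/(L + mu) = (L - mu)/(L + mu) = 27/37 = 0.7297


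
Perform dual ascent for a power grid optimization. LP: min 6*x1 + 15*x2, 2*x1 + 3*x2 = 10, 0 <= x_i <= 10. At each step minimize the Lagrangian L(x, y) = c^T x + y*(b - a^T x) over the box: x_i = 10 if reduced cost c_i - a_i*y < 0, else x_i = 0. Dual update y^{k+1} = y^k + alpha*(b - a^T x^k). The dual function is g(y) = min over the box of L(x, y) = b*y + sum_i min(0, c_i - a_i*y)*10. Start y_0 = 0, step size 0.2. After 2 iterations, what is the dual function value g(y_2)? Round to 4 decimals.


Dual ascent for LP: min 6*x1 + 15*x2, 2*x1 + 3*x2 = 10, 0 <= x_i <= 10
Step 1: y^k = 0.0, reduced costs: (6.0, 15.0)
  x^k = (0.0, 0.0), subgradient = b - a^T x = 10.0
  y^{k+1} = 0.0 + 0.2*10.0 = 2.0
Step 2: y^k = 2.0, reduced costs: (2.0, 9.0)
  x^k = (0.0, 0.0), subgradient = b - a^T x = 10.0
  y^{k+1} = 2.0 + 0.2*10.0 = 4.0
Dual objective at y_2 = 4.0: reduced costs (-2.0, 3.0), box minimizer x = (10.0, 0.0)
g(y_2) = b*y + (c1 - a1*y)*x1 + (c2 - a2*y)*x2 = 10*4.0 + (-2.0)*10.0 + 3.0*0.0 = 40.0 - 20.0 + 0.0 = 20.0


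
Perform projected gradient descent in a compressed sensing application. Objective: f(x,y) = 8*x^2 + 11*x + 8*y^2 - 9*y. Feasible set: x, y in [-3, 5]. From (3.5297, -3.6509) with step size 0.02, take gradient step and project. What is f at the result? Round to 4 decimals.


Step 1: Compute gradient at (3.5297, -3.6509).
grad_x = 2*8*3.5297 + 11 = 67.4752
grad_y = 2*8*-3.6509 - 9 = -67.4144
Step 2: Gradient step.
x_raw = 3.5297 - 0.02*67.4752 = 2.1802
y_raw = -3.6509 - 0.02*-67.4144 = -2.3026
Step 3: Project onto [-3, 5].
x_proj = clip(2.1802) = 2.1802
y_proj = clip(-2.3026) = -2.3026
Step 4: Evaluate f.
f(2.1802, -2.3026) = 125.1479


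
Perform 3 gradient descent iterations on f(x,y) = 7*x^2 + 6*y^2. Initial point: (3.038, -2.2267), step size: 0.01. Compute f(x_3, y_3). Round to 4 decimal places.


Gradient descent on f(x,y) = 7*x^2 + 6*y^2.
Starting point: (3.038, -2.2267), alpha = 0.01
Step 1: grad_x = 2*7*3.038 = 42.532, grad_y = 2*6*-2.2267 = -26.7204
  x_1 = 3.038 - 0.01*42.532 = 2.6127
  y_1 = -2.2267 - 0.01*-26.7204 = -1.9595
Step 2: grad_x = 2*7*2.6127 = 36.5775, grad_y = 2*6*-1.9595 = -23.514
  x_2 = 2.6127 - 0.01*36.5775 = 2.2469
  y_2 = -1.9595 - 0.01*-23.514 = -1.7244
Step 3: grad_x = 2*7*2.2469 = 31.4567, grad_y = 2*6*-1.7244 = -20.6923
  x_3 = 2.2469 - 0.01*31.4567 = 1.9323
  y_3 = -1.7244 - 0.01*-20.6923 = -1.5174
f(1.9323, -1.5174) = 7*1.9323^2 + 6*(-1.5174)^2 = 39.9531


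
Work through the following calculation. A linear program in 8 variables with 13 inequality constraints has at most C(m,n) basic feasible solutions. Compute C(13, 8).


Each vertex corresponds to some choice of n active constraints out of m, so the number of vertices is at most C(m, n) = m! / (n!(m-n)!).
m = 13, n = 8
Numerator: 13 * 12 * 11 * 10 * 9 * 8 * 7 * 6
Denominator: 8! = 40320
C(13, 8) = 1287


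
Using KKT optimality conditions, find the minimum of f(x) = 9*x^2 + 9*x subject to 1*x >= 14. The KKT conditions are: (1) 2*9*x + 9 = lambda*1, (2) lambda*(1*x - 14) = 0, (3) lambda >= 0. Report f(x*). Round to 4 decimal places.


Step 1: Try lambda = 0 (constraint inactive).
x_unc = -9/(2*9) = -0.5
Check: 1*-0.5 = -0.5 < 14 -- violated!
Step 2: Constraint must be active: 1*x = 14
x* = 14/1 = 14.0
lambda = (2*9*14.0 + 9)/1 = 261.0
Step 3: Compute optimal value.
f(x*) = 9*14.0^2 + 9*14.0 = 1890.0


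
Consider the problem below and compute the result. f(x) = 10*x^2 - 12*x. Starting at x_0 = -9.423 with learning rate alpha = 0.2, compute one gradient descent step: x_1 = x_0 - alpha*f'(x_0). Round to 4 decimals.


We compute the gradient at x_0 and apply the update.
f'(x) = 20*x - 12
f'(-9.423) = 20*-9.423 - 12 = -200.46
x_1 = -9.423 - 0.2*-200.46 = 30.669


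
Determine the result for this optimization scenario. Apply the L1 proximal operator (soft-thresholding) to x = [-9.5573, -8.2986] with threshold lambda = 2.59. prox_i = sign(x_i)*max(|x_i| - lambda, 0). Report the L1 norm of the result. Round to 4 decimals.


Soft-thresholding with lambda = 2.59:
prox(-9.5573) = sign(-9.5573)*max(|-9.5573| - 2.59, 0) = -6.9673
prox(-8.2986) = sign(-8.2986)*max(|-8.2986| - 2.59, 0) = -5.7086
prox(x) = [-6.9673, -5.7086]
||prox(x)||_1 = 6.9673 + 5.7086 = 12.6759


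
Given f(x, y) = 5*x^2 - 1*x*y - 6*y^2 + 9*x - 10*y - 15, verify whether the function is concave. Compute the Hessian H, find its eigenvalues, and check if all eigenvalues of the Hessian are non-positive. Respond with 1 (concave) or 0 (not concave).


The Hessian of f(x,y) = 5*x^2 - 1*x*y - 6*y^2 + 9*x - 10*y - 15 is:
H = [[10, -1], [-1, -12]]
Trace = 10 - 12 = -2
Determinant = 10*-12 - (-1)^2 = -121
Discriminant = (-2)^2 - 4*-121 = 488.0
Eigenvalues: lambda_1 = -12.0454, lambda_2 = 10.0454
The function is not concave.

0


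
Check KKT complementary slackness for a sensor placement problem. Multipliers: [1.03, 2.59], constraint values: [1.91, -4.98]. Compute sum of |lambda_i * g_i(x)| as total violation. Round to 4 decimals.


KKT complementary slackness check:
lambda_1 * g_1 = 1.03 * 1.91 = 1.9673
lambda_2 * g_2 = 2.59 * -4.98 = -12.8982
Total violation = 1.9673 + 12.8982 = 14.8655


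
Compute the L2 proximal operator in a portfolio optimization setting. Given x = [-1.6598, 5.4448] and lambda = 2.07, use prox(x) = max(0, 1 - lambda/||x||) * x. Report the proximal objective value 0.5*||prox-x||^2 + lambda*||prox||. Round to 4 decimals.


Step 1: Compute ||x||.
||x|| = 5.6922
Step 2: Compute scaling factor.
scale = max(0, 1 - 2.07/5.6922) = 0.6363
Step 3: prox(x) = [-1.0562, 3.4648]
||prox(x)|| = 3.6222
Step 4: Proximal objective.
0.5*||prox-x||^2 = 2.1425
lambda*||prox|| = 7.498
Total = 9.6403


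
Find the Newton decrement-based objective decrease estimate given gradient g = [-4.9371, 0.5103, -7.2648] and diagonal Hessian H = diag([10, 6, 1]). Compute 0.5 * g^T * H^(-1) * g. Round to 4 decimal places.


Step 1: H is diagonal, so H^(-1) * g = [-0.4937, 0.0851, -7.2648].
Step 2: g^T H^(-1) g = sum_i g_i^2 / H_ii
  = (-4.9371)^2/10 + (0.5103)^2/6 + (-7.2648)^2/1
  = 2.4375 + 0.0434 + 52.7773 = 55.2582
Step 3: Objective decrease = 0.5 * g^T H^(-1) g = 27.6291


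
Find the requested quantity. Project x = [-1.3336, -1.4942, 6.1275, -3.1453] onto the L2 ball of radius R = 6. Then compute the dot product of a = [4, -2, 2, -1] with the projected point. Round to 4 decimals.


Step 1: Compute ||x|| (intermediates to 6 decimals).
||x|| = sqrt((-1.3336)^2 + (-1.4942)^2 + 6.1275^2 + (-3.1453)^2) = 7.172886
Step 2: Project.
Since ||x|| > R, scale = R/||x|| = 6/7.172886 = 0.836483, proj(x) = scale * x
proj(x) = [-1.115534, -1.249873, 5.12555, -2.63099]
Step 3: Dot product.
a^T * proj(x) = 4*(-1.115534) - 2*(-1.249873) + 2*5.12555 - 1*(-2.63099) = 10.9197


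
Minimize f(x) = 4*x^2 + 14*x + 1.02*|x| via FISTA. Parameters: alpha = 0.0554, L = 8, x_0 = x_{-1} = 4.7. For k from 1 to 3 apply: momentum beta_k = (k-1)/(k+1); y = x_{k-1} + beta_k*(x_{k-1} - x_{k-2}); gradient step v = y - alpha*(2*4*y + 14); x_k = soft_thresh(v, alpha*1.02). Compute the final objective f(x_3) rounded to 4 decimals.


FISTA on f(x) = 4*x^2 + 14*x + 1.02*|x|
L = 8, alpha = 0.0554
Iteration 1: beta = 0.0, y = 4.7 + 0.0*(4.7 - 4.7) = 4.7
  grad(y) = 51.6, v = y - alpha*grad = 1.8414
  prox(v) = soft_thresh(1.8414, 0.0565) = 1.7849
Iteration 2: beta = 0.3333, y = 1.7849 + 0.3333*(1.7849 - 4.7) = 0.8131
  grad(y) = 20.5051, v = y - alpha*grad = -0.3228
  prox(v) = soft_thresh(-0.3228, 0.0565) = -0.2663
Iteration 3: beta = 0.5, y = -0.2663 + 0.5*(-0.2663 - 1.7849) = -1.2919
  grad(y) = 3.6645, v = y - alpha*grad = -1.4949
  prox(v) = soft_thresh(-1.4949, 0.0565) = -1.4384
f(x_3) = 4*(-1.4384)^2 + 14*(-1.4384) + 1.02*|-1.4384| = -10.3945


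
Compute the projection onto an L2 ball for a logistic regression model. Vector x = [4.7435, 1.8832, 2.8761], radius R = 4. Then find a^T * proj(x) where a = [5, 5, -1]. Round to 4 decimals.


Step 1: Compute ||x|| (intermediates to 6 decimals).
||x|| = sqrt(4.7435^2 + 1.8832^2 + 2.8761^2) = 5.858258
Step 2: Project.
Since ||x|| > R, scale = R/||x|| = 4/5.858258 = 0.682797, proj(x) = scale * x
proj(x) = [3.238848, 1.285843, 1.963792]
Step 3: Dot product.
a^T * proj(x) = 5*3.238848 + 5*1.285843 - 1*1.963792 = 20.6597


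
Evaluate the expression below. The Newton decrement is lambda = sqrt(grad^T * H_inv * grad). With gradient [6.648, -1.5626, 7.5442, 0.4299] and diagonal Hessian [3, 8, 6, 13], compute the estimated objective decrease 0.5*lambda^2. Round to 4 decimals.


Step 1: H is diagonal, so H^(-1) * g = [2.216, -0.1953, 1.2574, 0.0331].
Step 2: g^T H^(-1) g = sum_i g_i^2 / H_ii
  = (6.648)^2/3 + (-1.5626)^2/8 + (7.5442)^2/6 + (0.4299)^2/13
  = 14.732 + 0.3052 + 9.4858 + 0.0142 = 24.5372
Step 3: Objective decrease = 0.5 * g^T H^(-1) g = 12.2686


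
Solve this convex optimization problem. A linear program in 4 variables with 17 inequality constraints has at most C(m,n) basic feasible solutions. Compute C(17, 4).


Each vertex corresponds to some choice of n active constraints out of m, so the number of vertices is at most C(m, n) = m! / (n!(m-n)!).
m = 17, n = 4
Numerator: 17 * 16 * 15 * 14
Denominator: 4! = 24
C(17, 4) = 2380


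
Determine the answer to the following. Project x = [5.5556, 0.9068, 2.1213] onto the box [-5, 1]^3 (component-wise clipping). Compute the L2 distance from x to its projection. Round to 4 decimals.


Project each component onto [-5, 1].
clip(5.5556) = 1.0, clip(0.9068) = 0.9068, clip(2.1213) = 1.0
Projection = [1.0, 0.9068, 1.0]
Squared diffs: [20.7535, 0.0, 1.2573]
Distance = sqrt(22.0108) = 4.6916


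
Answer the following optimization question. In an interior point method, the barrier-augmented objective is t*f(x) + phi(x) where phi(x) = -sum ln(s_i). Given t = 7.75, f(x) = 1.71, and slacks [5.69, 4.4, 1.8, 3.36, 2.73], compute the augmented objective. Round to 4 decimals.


Step 1: Compute log-barrier.
ln values: [1.7387, 1.4816, 0.5878, 1.2119, 1.0043]
phi = -(1.7387 + 1.4816 + 0.5878 + 1.2119 + 1.0043) = -6.0243
Step 2: Compute augmented objective.
t*f(x) = 7.75*1.71 = 13.2525
Total = 13.2525 - 6.0243 = 7.2282


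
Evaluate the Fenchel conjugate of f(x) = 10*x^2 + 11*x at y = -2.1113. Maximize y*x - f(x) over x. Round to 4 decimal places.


f*(y) = sup_x {y*x - a*x^2 - b*x} = sup_x {(y-b)*x - a*x^2}
FOC: (y - b) - 2a*x = 0 => x* = (y - b)/(2a)
x* = (-2.1113 - 11)/(2*10) = -0.6556
f*(-2.1113) = (y-b)^2/(4a) = (-2.1113 - 11)^2/(4*10)
= 171.9062/40 = 4.2977


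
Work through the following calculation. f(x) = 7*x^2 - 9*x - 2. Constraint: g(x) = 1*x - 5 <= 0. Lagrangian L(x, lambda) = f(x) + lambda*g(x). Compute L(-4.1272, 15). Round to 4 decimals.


Step 1: Evaluate f(x).
f(-4.1272) = 7*(-4.1272)^2 - 9*(-4.1272) - 2 = 154.3813
Step 2: Evaluate g(x).
g(-4.1272) = 1*-4.1272 - 5 = -9.1272
Step 3: Compute Lagrangian.
L = 154.3813 + 15*-9.1272 = 17.4733


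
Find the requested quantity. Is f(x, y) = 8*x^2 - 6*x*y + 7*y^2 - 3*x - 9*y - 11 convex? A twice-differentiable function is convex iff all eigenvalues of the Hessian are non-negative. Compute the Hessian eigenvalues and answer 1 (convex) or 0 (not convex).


The Hessian of f(x,y) = 8*x^2 - 6*x*y + 7*y^2 - 3*x - 9*y - 11 is:
H = [[16, -6], [-6, 14]]
Trace = 16 + 14 = 30
Determinant = 16*14 - (-6)^2 = 188
Discriminant = (30)^2 - 4*188 = 148.0
Eigenvalues: lambda_1 = 8.9172, lambda_2 = 21.0828
The function is convex.

1


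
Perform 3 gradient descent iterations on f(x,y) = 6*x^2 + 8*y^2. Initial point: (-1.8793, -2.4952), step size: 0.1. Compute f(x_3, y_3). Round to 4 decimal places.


Gradient descent on f(x,y) = 6*x^2 + 8*y^2.
Starting point: (-1.8793, -2.4952), alpha = 0.1
Step 1: grad_x = 2*6*-1.8793 = -22.5516, grad_y = 2*8*-2.4952 = -39.9232
  x_1 = -1.8793 - 0.1*-22.5516 = 0.3759
  y_1 = -2.4952 - 0.1*-39.9232 = 1.4971
Step 2: grad_x = 2*6*0.3759 = 4.5103, grad_y = 2*8*1.4971 = 23.9539
  x_2 = 0.3759 - 0.1*4.5103 = -0.0752
  y_2 = 1.4971 - 0.1*23.9539 = -0.8983
Step 3: grad_x = 2*6*-0.0752 = -0.9021, grad_y = 2*8*-0.8983 = -14.3724
  x_3 = -0.0752 - 0.1*-0.9021 = 0.015
  y_3 = -0.8983 - 0.1*-14.3724 = 0.539
f(0.015, 0.539) = 6*0.015^2 + 8*0.539^2 = 2.3252


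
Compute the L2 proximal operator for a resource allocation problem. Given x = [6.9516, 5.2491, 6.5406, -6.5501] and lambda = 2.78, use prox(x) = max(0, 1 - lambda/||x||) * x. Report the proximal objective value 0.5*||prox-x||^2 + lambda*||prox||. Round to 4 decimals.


Step 1: Compute ||x||.
||x|| = 12.7107
Step 2: Compute scaling factor.
scale = max(0, 1 - 2.78/12.7107) = 0.7813
Step 3: prox(x) = [5.4312, 4.101, 5.1101, -5.1175]
||prox(x)|| = 9.9307
Step 4: Proximal objective.
0.5*||prox-x||^2 = 3.8642
lambda*||prox|| = 27.6073
Total = 31.4715


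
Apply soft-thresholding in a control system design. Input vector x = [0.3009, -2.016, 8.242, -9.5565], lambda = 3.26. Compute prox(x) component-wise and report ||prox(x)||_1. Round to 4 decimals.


Soft-thresholding with lambda = 3.26:
prox(0.3009) = sign(0.3009)*max(|0.3009| - 3.26, 0) = 0.0
prox(-2.016) = sign(-2.016)*max(|-2.016| - 3.26, 0) = 0.0
prox(8.242) = sign(8.242)*max(|8.242| - 3.26, 0) = 4.982
prox(-9.5565) = sign(-9.5565)*max(|-9.5565| - 3.26, 0) = -6.2965
prox(x) = [0.0, 0.0, 4.982, -6.2965]
||prox(x)||_1 = 0.0 + 0.0 + 4.982 + 6.2965 = 11.2785


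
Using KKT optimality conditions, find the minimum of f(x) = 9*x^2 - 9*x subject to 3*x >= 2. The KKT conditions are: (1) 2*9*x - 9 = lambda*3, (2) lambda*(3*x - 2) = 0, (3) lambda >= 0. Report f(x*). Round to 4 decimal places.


Step 1: Try lambda = 0 (constraint inactive).
x_unc = 9/(2*9) = 0.5
Check: 3*0.5 = 1.5 < 2 -- violated!
Step 2: Constraint must be active: 3*x = 2
x* = 2/3 = 0.6667 (rounded; the exact value 2/3 is used below)
lambda = (2*9*(2/3) - 9)/3 = 1.0
Step 3: Compute optimal value.
f(x*) = 9*(2/3)^2 - 9*(2/3) = -2.0


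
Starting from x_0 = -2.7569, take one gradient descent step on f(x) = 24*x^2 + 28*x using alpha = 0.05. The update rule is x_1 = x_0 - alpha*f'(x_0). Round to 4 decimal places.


We compute the gradient at x_0 and apply the update.
f'(x) = 48*x + 28
f'(-2.7569) = 48*-2.7569 + 28 = -104.3312
x_1 = -2.7569 - 0.05*-104.3312 = 2.4597


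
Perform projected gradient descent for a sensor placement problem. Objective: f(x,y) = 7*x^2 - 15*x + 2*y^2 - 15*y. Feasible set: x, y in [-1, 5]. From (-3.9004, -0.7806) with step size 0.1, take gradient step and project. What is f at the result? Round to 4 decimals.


Step 1: Compute gradient at (-3.9004, -0.7806).
grad_x = 2*7*-3.9004 - 15 = -69.6056
grad_y = 2*2*-0.7806 - 15 = -18.1224
Step 2: Gradient step.
x_raw = -3.9004 - 0.1*-69.6056 = 3.0602
y_raw = -0.7806 - 0.1*-18.1224 = 1.0316
Step 3: Project onto [-1, 5].
x_proj = clip(3.0602) = 3.0602
y_proj = clip(1.0316) = 1.0316
Step 4: Evaluate f.
f(3.0602, 1.0316) = 6.3036


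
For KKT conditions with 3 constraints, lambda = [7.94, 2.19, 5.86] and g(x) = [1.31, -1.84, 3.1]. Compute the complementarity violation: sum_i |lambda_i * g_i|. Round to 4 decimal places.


KKT complementary slackness check:
lambda_1 * g_1 = 7.94 * 1.31 = 10.4014
lambda_2 * g_2 = 2.19 * -1.84 = -4.0296
lambda_3 * g_3 = 5.86 * 3.1 = 18.166
Total violation = 10.4014 + 4.0296 + 18.166 = 32.597


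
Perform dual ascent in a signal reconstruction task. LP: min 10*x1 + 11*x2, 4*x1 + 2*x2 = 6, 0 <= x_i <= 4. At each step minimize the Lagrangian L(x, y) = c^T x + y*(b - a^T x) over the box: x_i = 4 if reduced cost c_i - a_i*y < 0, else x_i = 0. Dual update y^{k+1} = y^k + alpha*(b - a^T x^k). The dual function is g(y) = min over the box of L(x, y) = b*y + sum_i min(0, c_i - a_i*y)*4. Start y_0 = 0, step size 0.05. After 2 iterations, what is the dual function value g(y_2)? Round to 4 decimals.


Dual ascent for LP: min 10*x1 + 11*x2, 4*x1 + 2*x2 = 6, 0 <= x_i <= 4
Step 1: y^k = 0.0, reduced costs: (10.0, 11.0)
  x^k = (0.0, 0.0), subgradient = b - a^T x = 6.0
  y^{k+1} = 0.0 + 0.05*6.0 = 0.3
Step 2: y^k = 0.3, reduced costs: (8.8, 10.4)
  x^k = (0.0, 0.0), subgradient = b - a^T x = 6.0
  y^{k+1} = 0.3 + 0.05*6.0 = 0.6
Dual objective at y_2 = 0.6: reduced costs (7.6, 9.8), box minimizer x = (0.0, 0.0)
g(y_2) = b*y + (c1 - a1*y)*x1 + (c2 - a2*y)*x2 = 6*0.6 + 7.6*0.0 + 9.8*0.0 = 3.6 + 0.0 + 0.0 = 3.6


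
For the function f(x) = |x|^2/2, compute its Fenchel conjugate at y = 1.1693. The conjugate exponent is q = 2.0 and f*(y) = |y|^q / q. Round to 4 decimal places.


The conjugate exponent q satisfies 1/p + 1/q = 1.
p = 2, so q = 2/(2 - 1) = 2.0
|y|^q = 1.1693^2.0 = 1.3673
f*(1.1693) = 1.3673 / 2.0 = 0.6836


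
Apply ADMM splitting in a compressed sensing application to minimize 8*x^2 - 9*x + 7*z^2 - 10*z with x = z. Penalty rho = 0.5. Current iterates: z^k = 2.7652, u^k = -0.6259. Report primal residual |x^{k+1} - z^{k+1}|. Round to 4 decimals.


ADMM iteration with rho = 0.5, z^k = 2.7652, u^k = -0.6259
Step 1: x-update.
Minimize 8*x^2 - 9*x + (0.5/2)*(x - 2.7652 - 0.6259)^2
FOC: (2*8 + 0.5)*x = 9 + 0.5*(2.7652 + 0.6259)
x^{k+1} = 0.6482
Step 2: z-update.
Minimize 7*z^2 - 10*z + (0.5/2)*(0.6482 - z - 0.6259)^2
FOC: (2*7 + 0.5)*z = 10 + 0.5*(0.6482 - 0.6259)
z^{k+1} = 0.6904
Step 3: u-update.
u^{k+1} = -0.6259 + 0.6482 - 0.6904 = -0.6681
Step 4: Primal residual = |0.6482 - 0.6904| = 0.0422


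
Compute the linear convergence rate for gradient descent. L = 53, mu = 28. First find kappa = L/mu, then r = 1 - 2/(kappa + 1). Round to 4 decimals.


Step 1: Compute the condition number.
kappa = L/mu = 53/28 = 1.8929
Step 2: Compute the convergence rate.
r = 1 - 2/(kappa + 1) = 1 - 2*mu/(L + mu) = (L - mu)/(L + mu) = 25/81 = 0.3086


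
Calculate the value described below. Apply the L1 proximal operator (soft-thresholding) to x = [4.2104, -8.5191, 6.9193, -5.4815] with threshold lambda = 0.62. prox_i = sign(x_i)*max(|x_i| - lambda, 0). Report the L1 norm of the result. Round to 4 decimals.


Soft-thresholding with lambda = 0.62:
prox(4.2104) = sign(4.2104)*max(|4.2104| - 0.62, 0) = 3.5904
prox(-8.5191) = sign(-8.5191)*max(|-8.5191| - 0.62, 0) = -7.8991
prox(6.9193) = sign(6.9193)*max(|6.9193| - 0.62, 0) = 6.2993
prox(-5.4815) = sign(-5.4815)*max(|-5.4815| - 0.62, 0) = -4.8615
prox(x) = [3.5904, -7.8991, 6.2993, -4.8615]
||prox(x)||_1 = 3.5904 + 7.8991 + 6.2993 + 4.8615 = 22.6503


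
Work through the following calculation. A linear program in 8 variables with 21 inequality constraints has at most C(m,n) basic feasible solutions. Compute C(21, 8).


Each vertex corresponds to some choice of n active constraints out of m, so the number of vertices is at most C(m, n) = m! / (n!(m-n)!).
m = 21, n = 8
Numerator: 21 * 20 * 19 * 18 * 17 * 16 * 15 * 14
Denominator: 8! = 40320
C(21, 8) = 203490


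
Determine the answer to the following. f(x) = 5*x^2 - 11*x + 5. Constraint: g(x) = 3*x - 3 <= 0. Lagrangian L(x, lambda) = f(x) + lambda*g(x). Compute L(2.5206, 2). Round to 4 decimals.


Step 1: Evaluate f(x).
f(2.5206) = 5*2.5206^2 - 11*2.5206 + 5 = 9.0405
Step 2: Evaluate g(x).
g(2.5206) = 3*2.5206 - 3 = 4.5618
Step 3: Compute Lagrangian.
L = 9.0405 + 2*4.5618 = 18.1641


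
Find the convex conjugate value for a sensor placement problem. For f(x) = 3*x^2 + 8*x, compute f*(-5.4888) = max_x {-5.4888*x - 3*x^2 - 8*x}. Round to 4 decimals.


f*(y) = sup_x {y*x - a*x^2 - b*x} = sup_x {(y-b)*x - a*x^2}
FOC: (y - b) - 2a*x = 0 => x* = (y - b)/(2a)
x* = (-5.4888 - 8)/(2*3) = -2.2481
f*(-5.4888) = (y-b)^2/(4a) = (-5.4888 - 8)^2/(4*3)
= 181.9477/12 = 15.1623


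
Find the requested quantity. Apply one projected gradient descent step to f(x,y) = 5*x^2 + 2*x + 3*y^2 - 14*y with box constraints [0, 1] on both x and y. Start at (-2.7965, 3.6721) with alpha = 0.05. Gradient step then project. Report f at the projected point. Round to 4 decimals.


Step 1: Compute gradient at (-2.7965, 3.6721).
grad_x = 2*5*-2.7965 + 2 = -25.965
grad_y = 2*3*3.6721 - 14 = 8.0326
Step 2: Gradient step.
x_raw = -2.7965 - 0.05*-25.965 = -1.4983
y_raw = 3.6721 - 0.05*8.0326 = 3.2705
Step 3: Project onto [0, 1].
x_proj = clip(-1.4983) = 0.0
y_proj = clip(3.2705) = 1.0
Step 4: Evaluate f.
f(0.0, 1.0) = -11.0


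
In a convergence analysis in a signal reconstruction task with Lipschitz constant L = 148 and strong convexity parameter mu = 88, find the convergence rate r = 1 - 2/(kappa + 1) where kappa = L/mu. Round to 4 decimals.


Step 1: Compute the condition number.
kappa = L/mu = 148/88 = 1.6818
Step 2: Compute the convergence rate.
r = 1 - 2/(kappa + 1) = 1 - 2*mu/(L + mu) = (L - mu)/(L + mu) = 60/236 = 0.2542


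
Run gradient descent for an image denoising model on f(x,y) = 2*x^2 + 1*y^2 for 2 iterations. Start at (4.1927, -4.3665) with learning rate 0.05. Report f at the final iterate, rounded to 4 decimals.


Gradient descent on f(x,y) = 2*x^2 + 1*y^2.
Starting point: (4.1927, -4.3665), alpha = 0.05
Step 1: grad_x = 2*2*4.1927 = 16.7708, grad_y = 2*1*-4.3665 = -8.733
  x_1 = 4.1927 - 0.05*16.7708 = 3.3542
  y_1 = -4.3665 - 0.05*-8.733 = -3.9299
Step 2: grad_x = 2*2*3.3542 = 13.4166, grad_y = 2*1*-3.9299 = -7.8597
  x_2 = 3.3542 - 0.05*13.4166 = 2.6833
  y_2 = -3.9299 - 0.05*-7.8597 = -3.5369
f(2.6833, -3.5369) = 2*2.6833^2 + 1*(-3.5369)^2 = 26.9099


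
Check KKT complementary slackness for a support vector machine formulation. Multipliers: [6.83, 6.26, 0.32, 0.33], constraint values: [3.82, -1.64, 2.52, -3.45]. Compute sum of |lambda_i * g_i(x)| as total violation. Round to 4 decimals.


KKT complementary slackness check:
lambda_1 * g_1 = 6.83 * 3.82 = 26.0906
lambda_2 * g_2 = 6.26 * -1.64 = -10.2664
lambda_3 * g_3 = 0.32 * 2.52 = 0.8064
lambda_4 * g_4 = 0.33 * -3.45 = -1.1385
Total violation = 26.0906 + 10.2664 + 0.8064 + 1.1385 = 38.3019


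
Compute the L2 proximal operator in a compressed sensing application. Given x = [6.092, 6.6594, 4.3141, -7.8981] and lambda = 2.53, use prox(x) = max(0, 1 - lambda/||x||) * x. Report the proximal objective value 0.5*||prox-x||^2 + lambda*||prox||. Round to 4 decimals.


Step 1: Compute ||x||.
||x|| = 12.7456
Step 2: Compute scaling factor.
scale = max(0, 1 - 2.53/12.7456) = 0.8015
Step 3: prox(x) = [4.8827, 5.3375, 3.4578, -6.3303]
||prox(x)|| = 10.2156
Step 4: Proximal objective.
0.5*||prox-x||^2 = 3.2005
lambda*||prox|| = 25.8455
Total = 29.046


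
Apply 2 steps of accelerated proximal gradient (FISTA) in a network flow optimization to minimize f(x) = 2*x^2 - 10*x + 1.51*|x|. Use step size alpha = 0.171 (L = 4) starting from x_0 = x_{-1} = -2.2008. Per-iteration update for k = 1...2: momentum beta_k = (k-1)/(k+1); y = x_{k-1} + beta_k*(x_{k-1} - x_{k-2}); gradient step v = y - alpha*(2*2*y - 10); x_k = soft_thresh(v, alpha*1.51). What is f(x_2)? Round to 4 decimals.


FISTA on f(x) = 2*x^2 - 10*x + 1.51*|x|
L = 4, alpha = 0.171
Iteration 1: beta = 0.0, y = -2.2008 + 0.0*(-2.2008 + 2.2008) = -2.2008
  grad(y) = -18.8032, v = y - alpha*grad = 1.0145
  prox(v) = soft_thresh(1.0145, 0.2582) = 0.7563
Iteration 2: beta = 0.3333, y = 0.7563 + 0.3333*(0.7563 + 2.2008) = 1.742
  grad(y) = -3.0318, v = y - alpha*grad = 2.2605
  prox(v) = soft_thresh(2.2605, 0.2582) = 2.0023
f(x_2) = 2*2.0023^2 - 10*2.0023 + 1.51*|2.0023| = -8.9811


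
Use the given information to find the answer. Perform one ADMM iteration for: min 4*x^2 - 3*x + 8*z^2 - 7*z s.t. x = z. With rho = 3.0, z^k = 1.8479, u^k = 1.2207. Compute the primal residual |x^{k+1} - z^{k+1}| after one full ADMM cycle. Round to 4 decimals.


ADMM iteration with rho = 3.0, z^k = 1.8479, u^k = 1.2207
Step 1: x-update.
Minimize 4*x^2 - 3*x + (3.0/2)*(x - 1.8479 + 1.2207)^2
FOC: (2*4 + 3.0)*x = 3 + 3.0*(1.8479 - 1.2207)
x^{k+1} = 0.4438
Step 2: z-update.
Minimize 8*z^2 - 7*z + (3.0/2)*(0.4438 - z + 1.2207)^2
FOC: (2*8 + 3.0)*z = 7 + 3.0*(0.4438 + 1.2207)
z^{k+1} = 0.6312
Step 3: u-update.
u^{k+1} = 1.2207 + 0.4438 - 0.6312 = 1.0332
Step 4: Primal residual = |0.4438 - 0.6312| = 0.1875


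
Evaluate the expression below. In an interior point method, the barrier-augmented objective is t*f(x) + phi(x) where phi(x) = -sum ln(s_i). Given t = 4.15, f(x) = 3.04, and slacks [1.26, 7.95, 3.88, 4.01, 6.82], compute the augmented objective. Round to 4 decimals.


Step 1: Compute log-barrier.
ln values: [0.2311, 2.0732, 1.3558, 1.3888, 1.9199]
phi = -(0.2311 + 2.0732 + 1.3558 + 1.3888 + 1.9199) = -6.9688
Step 2: Compute augmented objective.
t*f(x) = 4.15*3.04 = 12.616
Total = 12.616 - 6.9688 = 5.6472


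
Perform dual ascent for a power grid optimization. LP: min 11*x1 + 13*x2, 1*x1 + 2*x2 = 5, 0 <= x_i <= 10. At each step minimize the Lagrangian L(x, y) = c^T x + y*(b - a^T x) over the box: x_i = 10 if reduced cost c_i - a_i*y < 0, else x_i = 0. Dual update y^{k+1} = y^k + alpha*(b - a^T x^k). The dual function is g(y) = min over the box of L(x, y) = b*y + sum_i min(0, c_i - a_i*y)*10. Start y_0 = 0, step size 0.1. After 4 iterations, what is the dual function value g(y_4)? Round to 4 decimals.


Dual ascent for LP: min 11*x1 + 13*x2, 1*x1 + 2*x2 = 5, 0 <= x_i <= 10
Step 1: y^k = 0.0, reduced costs: (11.0, 13.0)
  x^k = (0.0, 0.0), subgradient = b - a^T x = 5.0
  y^{k+1} = 0.0 + 0.1*5.0 = 0.5
Step 2: y^k = 0.5, reduced costs: (10.5, 12.0)
  x^k = (0.0, 0.0), subgradient = b - a^T x = 5.0
  y^{k+1} = 0.5 + 0.1*5.0 = 1.0
Step 3: y^k = 1.0, reduced costs: (10.0, 11.0)
  x^k = (0.0, 0.0), subgradient = b - a^T x = 5.0
  y^{k+1} = 1.0 + 0.1*5.0 = 1.5
Step 4: y^k = 1.5, reduced costs: (9.5, 10.0)
  x^k = (0.0, 0.0), subgradient = b - a^T x = 5.0
  y^{k+1} = 1.5 + 0.1*5.0 = 2.0
Dual objective at y_4 = 2.0: reduced costs (9.0, 9.0), box minimizer x = (0.0, 0.0)
g(y_4) = b*y + (c1 - a1*y)*x1 + (c2 - a2*y)*x2 = 5*2.0 + 9.0*0.0 + 9.0*0.0 = 10.0 + 0.0 + 0.0 = 10.0


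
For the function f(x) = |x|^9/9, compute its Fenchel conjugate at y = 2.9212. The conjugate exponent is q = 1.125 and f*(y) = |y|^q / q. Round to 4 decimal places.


The conjugate exponent q satisfies 1/p + 1/q = 1.
p = 9, so q = 9/(9 - 1) = 1.125
|y|^q = 2.9212^1.125 = 3.3401
f*(2.9212) = 3.3401 / 1.125 = 2.969


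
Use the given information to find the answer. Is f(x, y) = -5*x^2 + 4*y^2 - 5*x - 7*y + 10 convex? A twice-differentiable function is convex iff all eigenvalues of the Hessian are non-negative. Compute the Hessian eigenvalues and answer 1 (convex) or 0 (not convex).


The Hessian of f(x,y) = -5*x^2 + 4*y^2 - 5*x - 7*y + 10 is:
H = [[-10, 0], [0, 8]]
Trace = -10 + 8 = -2
Determinant = -10*8 - (0)^2 = -80
Discriminant = (-2)^2 - 4*-80 = 324.0
Eigenvalues: lambda_1 = -10.0, lambda_2 = 8.0
The function is not convex.

0


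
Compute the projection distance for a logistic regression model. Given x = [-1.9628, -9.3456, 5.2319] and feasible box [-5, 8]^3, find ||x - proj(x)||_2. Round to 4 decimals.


Project each component onto [-5, 8].
clip(-1.9628) = -1.9628, clip(-9.3456) = -5.0, clip(5.2319) = 5.2319
Projection = [-1.9628, -5.0, 5.2319]
Squared diffs: [0.0, 18.8842, 0.0]
Distance = sqrt(18.8842) = 4.3456


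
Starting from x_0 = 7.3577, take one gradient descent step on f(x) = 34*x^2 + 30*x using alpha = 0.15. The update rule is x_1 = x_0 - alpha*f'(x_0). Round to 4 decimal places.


We compute the gradient at x_0 and apply the update.
f'(x) = 68*x + 30
f'(7.3577) = 68*7.3577 + 30 = 530.3236
x_1 = 7.3577 - 0.15*530.3236 = -72.1908


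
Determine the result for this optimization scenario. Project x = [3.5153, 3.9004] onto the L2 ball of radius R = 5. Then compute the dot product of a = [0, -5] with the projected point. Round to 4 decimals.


Step 1: Compute ||x|| (intermediates to 6 decimals).
||x|| = sqrt(3.5153^2 + 3.9004^2) = 5.250757
Step 2: Project.
Since ||x|| > R, scale = R/||x|| = 5/5.250757 = 0.952244, proj(x) = scale * x
proj(x) = [3.347423, 3.714132]
Step 3: Dot product.
a^T * proj(x) = 0*3.347423 - 5*3.714132 = -18.5707


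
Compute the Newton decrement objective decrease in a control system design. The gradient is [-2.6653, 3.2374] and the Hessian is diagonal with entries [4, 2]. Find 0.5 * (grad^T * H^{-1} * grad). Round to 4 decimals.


Step 1: H is diagonal, so H^(-1) * g = [-0.6663, 1.6187].
Step 2: g^T H^(-1) g = sum_i g_i^2 / H_ii
  = (-2.6653)^2/4 + (3.2374)^2/2
  = 1.776 + 5.2404 = 7.0163
Step 3: Objective decrease = 0.5 * g^T H^(-1) g = 3.5082


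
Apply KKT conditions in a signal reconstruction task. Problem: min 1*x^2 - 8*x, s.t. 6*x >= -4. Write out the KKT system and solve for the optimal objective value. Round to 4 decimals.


Step 1: Try lambda = 0 (constraint inactive).
Stationarity: 2*1*x - 8 = 0
x* = 8/(2*1) = 4.0
Check constraint: 6*4.0 = 24.0 >= -4 -- satisfied.
Step 2: Compute optimal value.
f(x*) = 1*4.0^2 - 8*4.0 = -16.0


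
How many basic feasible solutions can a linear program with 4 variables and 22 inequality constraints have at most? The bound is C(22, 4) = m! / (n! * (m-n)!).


Each vertex corresponds to some choice of n active constraints out of m, so the number of vertices is at most C(m, n) = m! / (n!(m-n)!).
m = 22, n = 4
Numerator: 22 * 21 * 20 * 19
Denominator: 4! = 24
C(22, 4) = 7315


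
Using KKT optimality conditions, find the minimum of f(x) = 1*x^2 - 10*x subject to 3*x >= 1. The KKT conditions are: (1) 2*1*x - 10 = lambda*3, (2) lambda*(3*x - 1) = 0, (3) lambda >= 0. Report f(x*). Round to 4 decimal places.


Step 1: Try lambda = 0 (constraint inactive).
Stationarity: 2*1*x - 10 = 0
x* = 10/(2*1) = 5.0
Check constraint: 3*5.0 = 15.0 >= 1 -- satisfied.
Step 2: Compute optimal value.
f(x*) = 1*5.0^2 - 10*5.0 = -25.0


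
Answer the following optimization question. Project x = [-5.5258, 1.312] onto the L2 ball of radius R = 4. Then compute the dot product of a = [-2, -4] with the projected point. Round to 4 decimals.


Step 1: Compute ||x|| (intermediates to 6 decimals).
||x|| = sqrt((-5.5258)^2 + 1.312^2) = 5.67942
Step 2: Project.
Since ||x|| > R, scale = R/||x|| = 4/5.67942 = 0.704297, proj(x) = scale * x
proj(x) = [-3.891804, 0.924038]
Step 3: Dot product.
a^T * proj(x) = -2*(-3.891804) - 4*0.924038 = 4.0875


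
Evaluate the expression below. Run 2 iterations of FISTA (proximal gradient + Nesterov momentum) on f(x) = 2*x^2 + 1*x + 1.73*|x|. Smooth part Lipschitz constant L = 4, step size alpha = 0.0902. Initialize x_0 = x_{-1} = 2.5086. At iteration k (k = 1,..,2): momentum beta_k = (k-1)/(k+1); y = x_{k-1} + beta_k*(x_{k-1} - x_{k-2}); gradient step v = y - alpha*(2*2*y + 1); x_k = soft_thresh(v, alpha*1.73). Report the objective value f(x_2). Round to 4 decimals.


FISTA on f(x) = 2*x^2 + 1*x + 1.73*|x|
L = 4, alpha = 0.0902
Iteration 1: beta = 0.0, y = 2.5086 + 0.0*(2.5086 - 2.5086) = 2.5086
  grad(y) = 11.0344, v = y - alpha*grad = 1.5133
  prox(v) = soft_thresh(1.5133, 0.156) = 1.3573
Iteration 2: beta = 0.3333, y = 1.3573 + 0.3333*(1.3573 - 2.5086) = 0.9735
  grad(y) = 4.8939, v = y - alpha*grad = 0.532
  prox(v) = soft_thresh(0.532, 0.156) = 0.376
f(x_2) = 2*0.376^2 + 1*0.376 + 1.73*|0.376| = 1.3092


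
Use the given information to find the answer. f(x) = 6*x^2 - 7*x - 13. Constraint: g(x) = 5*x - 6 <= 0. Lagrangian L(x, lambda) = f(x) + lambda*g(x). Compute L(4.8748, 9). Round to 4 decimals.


Step 1: Evaluate f(x).
f(4.8748) = 6*4.8748^2 - 7*4.8748 - 13 = 95.4585
Step 2: Evaluate g(x).
g(4.8748) = 5*4.8748 - 6 = 18.374
Step 3: Compute Lagrangian.
L = 95.4585 + 9*18.374 = 260.8245


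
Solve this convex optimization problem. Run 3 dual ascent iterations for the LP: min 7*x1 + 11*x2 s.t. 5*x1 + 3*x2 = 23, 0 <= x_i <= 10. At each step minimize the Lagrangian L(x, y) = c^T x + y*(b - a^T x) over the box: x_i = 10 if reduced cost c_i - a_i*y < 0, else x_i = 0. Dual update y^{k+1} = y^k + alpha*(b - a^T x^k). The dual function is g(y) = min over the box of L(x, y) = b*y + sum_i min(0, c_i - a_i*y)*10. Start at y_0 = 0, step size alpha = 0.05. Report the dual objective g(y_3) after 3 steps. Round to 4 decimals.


Dual ascent for LP: min 7*x1 + 11*x2, 5*x1 + 3*x2 = 23, 0 <= x_i <= 10
Step 1: y^k = 0.0, reduced costs: (7.0, 11.0)
  x^k = (0.0, 0.0), subgradient = b - a^T x = 23.0
  y^{k+1} = 0.0 + 0.05*23.0 = 1.15
Step 2: y^k = 1.15, reduced costs: (1.25, 7.55)
  x^k = (0.0, 0.0), subgradient = b - a^T x = 23.0
  y^{k+1} = 1.15 + 0.05*23.0 = 2.3
Step 3: y^k = 2.3, reduced costs: (-4.5, 4.1)
  x^k = (10.0, 0.0), subgradient = b - a^T x = -27.0
  y^{k+1} = 2.3 + 0.05*-27.0 = 0.95
Dual objective at y_3 = 0.95: reduced costs (2.25, 8.15), box minimizer x = (0.0, 0.0)
g(y_3) = b*y + (c1 - a1*y)*x1 + (c2 - a2*y)*x2 = 23*0.95 + 2.25*0.0 + 8.15*0.0 = 21.85 + 0.0 + 0.0 = 21.85


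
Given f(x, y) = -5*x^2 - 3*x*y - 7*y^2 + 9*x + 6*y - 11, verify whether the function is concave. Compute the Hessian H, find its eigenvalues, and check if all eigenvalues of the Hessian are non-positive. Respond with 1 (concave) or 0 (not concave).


The Hessian of f(x,y) = -5*x^2 - 3*x*y - 7*y^2 + 9*x + 6*y - 11 is:
H = [[-10, -3], [-3, -14]]
Trace = -10 - 14 = -24
Determinant = -10*-14 - (-3)^2 = 131
Discriminant = (-24)^2 - 4*131 = 52.0
Eigenvalues: lambda_1 = -15.6056, lambda_2 = -8.3944
The function is concave.

1


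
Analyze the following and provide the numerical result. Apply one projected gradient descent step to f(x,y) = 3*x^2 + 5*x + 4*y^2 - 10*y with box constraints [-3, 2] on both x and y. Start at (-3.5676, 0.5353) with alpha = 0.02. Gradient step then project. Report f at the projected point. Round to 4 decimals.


Step 1: Compute gradient at (-3.5676, 0.5353).
grad_x = 2*3*-3.5676 + 5 = -16.4056
grad_y = 2*4*0.5353 - 10 = -5.7176
Step 2: Gradient step.
x_raw = -3.5676 - 0.02*-16.4056 = -3.2395
y_raw = 0.5353 - 0.02*-5.7176 = 0.6497
Step 3: Project onto [-3, 2].
x_proj = clip(-3.2395) = -3.0
y_proj = clip(0.6497) = 0.6497
Step 4: Evaluate f.
f(-3.0, 0.6497) = 7.1917


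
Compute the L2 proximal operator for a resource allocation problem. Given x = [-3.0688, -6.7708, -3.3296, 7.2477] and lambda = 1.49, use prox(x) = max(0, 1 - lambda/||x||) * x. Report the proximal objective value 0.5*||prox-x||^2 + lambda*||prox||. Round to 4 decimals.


Step 1: Compute ||x||.
||x|| = 10.9031
Step 2: Compute scaling factor.
scale = max(0, 1 - 1.49/10.9031) = 0.8633
Step 3: prox(x) = [-2.6494, -5.8455, -2.8746, 6.2572]
||prox(x)|| = 9.4131
Step 4: Proximal objective.
0.5*||prox-x||^2 = 1.1101
lambda*||prox|| = 14.0255
Total = 15.1355


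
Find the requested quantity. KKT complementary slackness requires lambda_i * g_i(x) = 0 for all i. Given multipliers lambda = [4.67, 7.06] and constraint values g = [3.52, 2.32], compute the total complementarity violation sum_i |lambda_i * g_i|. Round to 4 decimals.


KKT complementary slackness check:
lambda_1 * g_1 = 4.67 * 3.52 = 16.4384
lambda_2 * g_2 = 7.06 * 2.32 = 16.3792
Total violation = 16.4384 + 16.3792 = 32.8176


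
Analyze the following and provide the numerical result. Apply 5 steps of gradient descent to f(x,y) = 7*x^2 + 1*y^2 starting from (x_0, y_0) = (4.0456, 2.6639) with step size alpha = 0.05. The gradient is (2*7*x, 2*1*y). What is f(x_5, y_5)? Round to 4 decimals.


Gradient descent on f(x,y) = 7*x^2 + 1*y^2.
Starting point: (4.0456, 2.6639), alpha = 0.05
Step 1: grad_x = 2*7*4.0456 = 56.6384, grad_y = 2*1*2.6639 = 5.3278
  x_1 = 4.0456 - 0.05*56.6384 = 1.2137
  y_1 = 2.6639 - 0.05*5.3278 = 2.3975
Step 2: grad_x = 2*7*1.2137 = 16.9915, grad_y = 2*1*2.3975 = 4.795
  x_2 = 1.2137 - 0.05*16.9915 = 0.3641
  y_2 = 2.3975 - 0.05*4.795 = 2.1578
Step 3: grad_x = 2*7*0.3641 = 5.0975, grad_y = 2*1*2.1578 = 4.3155
  x_3 = 0.3641 - 0.05*5.0975 = 0.1092
  y_3 = 2.1578 - 0.05*4.3155 = 1.942
Step 4: grad_x = 2*7*0.1092 = 1.5292, grad_y = 2*1*1.942 = 3.884
  x_4 = 0.1092 - 0.05*1.5292 = 0.0328
  y_4 = 1.942 - 0.05*3.884 = 1.7478
Step 5: grad_x = 2*7*0.0328 = 0.4588, grad_y = 2*1*1.7478 = 3.4956
  x_5 = 0.0328 - 0.05*0.4588 = 0.0098
  y_5 = 1.7478 - 0.05*3.4956 = 1.573
f(0.0098, 1.573) = 7*0.0098^2 + 1*1.573^2 = 2.475


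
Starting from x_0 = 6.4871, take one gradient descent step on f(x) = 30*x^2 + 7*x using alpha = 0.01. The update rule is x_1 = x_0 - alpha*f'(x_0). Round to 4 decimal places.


We compute the gradient at x_0 and apply the update.
f'(x) = 60*x + 7
f'(6.4871) = 60*6.4871 + 7 = 396.226
x_1 = 6.4871 - 0.01*396.226 = 2.5248


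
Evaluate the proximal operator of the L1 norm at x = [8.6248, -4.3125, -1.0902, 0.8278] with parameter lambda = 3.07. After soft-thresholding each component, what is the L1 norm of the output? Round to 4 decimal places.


Soft-thresholding with lambda = 3.07:
prox(8.6248) = sign(8.6248)*max(|8.6248| - 3.07, 0) = 5.5548
prox(-4.3125) = sign(-4.3125)*max(|-4.3125| - 3.07, 0) = -1.2425
prox(-1.0902) = sign(-1.0902)*max(|-1.0902| - 3.07, 0) = 0.0
prox(0.8278) = sign(0.8278)*max(|0.8278| - 3.07, 0) = 0.0
prox(x) = [5.5548, -1.2425, 0.0, 0.0]
||prox(x)||_1 = 5.5548 + 1.2425 + 0.0 + 0.0 = 6.7973


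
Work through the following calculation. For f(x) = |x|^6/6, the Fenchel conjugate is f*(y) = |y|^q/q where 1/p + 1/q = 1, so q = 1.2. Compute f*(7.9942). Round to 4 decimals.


The conjugate exponent q satisfies 1/p + 1/q = 1.
p = 6, so q = 6/(6 - 1) = 1.2
|y|^q = 7.9942^1.2 = 12.1152
f*(7.9942) = 12.1152 / 1.2 = 10.096


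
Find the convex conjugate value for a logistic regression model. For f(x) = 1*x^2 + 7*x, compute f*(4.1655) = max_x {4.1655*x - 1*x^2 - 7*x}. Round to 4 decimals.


f*(y) = sup_x {y*x - a*x^2 - b*x} = sup_x {(y-b)*x - a*x^2}
FOC: (y - b) - 2a*x = 0 => x* = (y - b)/(2a)
x* = (4.1655 - 7)/(2*1) = -1.4173
f*(4.1655) = (y-b)^2/(4a) = (4.1655 - 7)^2/(4*1)
= 8.0344/4 = 2.0086


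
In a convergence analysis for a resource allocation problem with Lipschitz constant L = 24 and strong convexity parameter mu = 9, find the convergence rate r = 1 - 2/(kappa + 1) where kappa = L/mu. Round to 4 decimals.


Step 1: Compute the condition number.
kappa = L/mu = 24/9 = 2.6667
Step 2: Compute the convergence rate.
r = 1 - 2/(kappa + 1) = 1 - 2*mu/(L + mu) = (L - mu)/(L + mu) = 15/33 = 0.4545


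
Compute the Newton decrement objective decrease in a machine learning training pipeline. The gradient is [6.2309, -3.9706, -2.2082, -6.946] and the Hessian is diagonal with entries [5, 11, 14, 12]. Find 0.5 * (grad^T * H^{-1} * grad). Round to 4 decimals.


Step 1: H is diagonal, so H^(-1) * g = [1.2462, -0.361, -0.1577, -0.5788].
Step 2: g^T H^(-1) g = sum_i g_i^2 / H_ii
  = (6.2309)^2/5 + (-3.9706)^2/11 + (-2.2082)^2/14 + (-6.946)^2/12
  = 7.7648 + 1.4332 + 0.3483 + 4.0206 = 13.5669
Step 3: Objective decrease = 0.5 * g^T H^(-1) g = 6.7835
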